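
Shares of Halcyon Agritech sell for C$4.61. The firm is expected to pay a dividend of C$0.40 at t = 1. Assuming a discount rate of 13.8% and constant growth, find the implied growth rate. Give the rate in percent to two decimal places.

From P₀ = D₁/(r − g), the implied growth is g = r − D₁/P₀.
g = 0.138 − 0.40/4.61 = 0.138 − 0.08677 = 0.05123

5.12%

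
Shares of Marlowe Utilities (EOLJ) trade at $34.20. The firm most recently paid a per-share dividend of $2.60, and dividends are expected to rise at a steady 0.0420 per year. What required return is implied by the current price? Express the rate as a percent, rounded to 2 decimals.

12.12%

Rearranging the constant-growth DDM: r = D₁/P₀ + g.
D₁ = 2.60 × (1 + 0.042) = 2.7092.
r = 2.7092 / 34.20 + 0.042 = 0.07922 + 0.042 = 0.12122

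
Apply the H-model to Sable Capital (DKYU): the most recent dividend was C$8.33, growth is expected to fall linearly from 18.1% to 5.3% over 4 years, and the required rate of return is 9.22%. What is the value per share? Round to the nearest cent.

C$278.16

H-model: P₀ = D₀[(1+g_L) + H(g_S−g_L)]/(r−g_L), with H = 4/2 = 2.
P₀ = 8.33 × [(1+0.053) + 2×(0.181−0.053)] / (0.0922−0.053)
   = 8.33 × 1.3090 / 0.0392 = 278.1625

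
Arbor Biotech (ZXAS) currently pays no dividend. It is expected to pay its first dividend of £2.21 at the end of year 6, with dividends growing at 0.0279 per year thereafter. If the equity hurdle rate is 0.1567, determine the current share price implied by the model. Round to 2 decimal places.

£8.29

Deferred-dividend DDM. At t=5 the remaining stream is a growing perpetuity with first payment D_6 = 2.21.
V_5 = D_6/(r−g) = 2.21/(0.1567−0.0279) = 17.1584
P₀ = V_5/(1+r)^5 = 17.1584/(1+0.1567)^5 = 8.2865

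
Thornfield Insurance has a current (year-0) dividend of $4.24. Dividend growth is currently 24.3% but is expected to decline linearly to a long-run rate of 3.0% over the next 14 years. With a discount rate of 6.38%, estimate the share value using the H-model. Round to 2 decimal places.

$316.24

H-model: P₀ = D₀[(1+g_L) + H(g_S−g_L)]/(r−g_L), with H = 14/2 = 7.
P₀ = 4.24 × [(1+0.03) + 7×(0.243−0.03)] / (0.0638−0.03)
   = 4.24 × 2.5210 / 0.0338 = 316.2438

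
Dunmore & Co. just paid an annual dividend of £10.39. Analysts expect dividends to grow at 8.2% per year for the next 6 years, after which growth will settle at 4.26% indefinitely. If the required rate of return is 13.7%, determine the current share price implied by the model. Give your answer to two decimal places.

Two-stage DDM. Project D₁…D_6 at 0.082, terminal growth 0.0426, discount at r = 0.137.
D_1 = 11.2420
D_2 = 12.1638
D_3 = 13.1613
D_4 = 14.2405
D_5 = 15.4082
D_6 = 16.6717
Terminal value at t=6: TV = D_7/(r−g) = 17.3819/(0.137−0.0426) = 184.1301
P₀ = 11.2420/(1+0.137)^1 + 12.1638/(1+0.137)^2 + 13.1613/(1+0.137)^3 + 14.2405/(1+0.137)^4 + 15.4082/(1+0.137)^5 + 16.6717/(1+0.137)^6 + 184.1301/(1+0.137)^6 = 137.8205

£137.82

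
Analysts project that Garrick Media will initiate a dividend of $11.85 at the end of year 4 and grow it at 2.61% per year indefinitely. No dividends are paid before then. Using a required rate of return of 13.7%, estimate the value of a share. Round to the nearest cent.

Deferred-dividend DDM. At t=3 the remaining stream is a growing perpetuity with first payment D_4 = 11.85.
V_3 = D_4/(r−g) = 11.85/(0.137−0.0261) = 106.8530
P₀ = V_3/(1+r)^3 = 106.8530/(1+0.137)^3 = 72.6951

$72.70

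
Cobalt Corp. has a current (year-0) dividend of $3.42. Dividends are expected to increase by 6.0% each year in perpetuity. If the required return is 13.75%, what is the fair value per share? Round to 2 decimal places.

$46.78

Gordon growth model: P₀ = D₁/(r − g). D₁ = 3.42 × (1 + 0.06) = 3.6252.
P₀ = 3.6252 / (0.1375 − 0.06) = 3.6252 / 0.0775 = 46.7768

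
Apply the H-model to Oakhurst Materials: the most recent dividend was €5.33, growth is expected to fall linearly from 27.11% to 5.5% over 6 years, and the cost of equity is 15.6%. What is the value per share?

€89.89

H-model: P₀ = D₀[(1+g_L) + H(g_S−g_L)]/(r−g_L), with H = 6/2 = 3.
P₀ = 5.33 × [(1+0.055) + 3×(0.2711−0.055)] / (0.156−0.055)
   = 5.33 × 1.7033 / 0.101 = 89.8870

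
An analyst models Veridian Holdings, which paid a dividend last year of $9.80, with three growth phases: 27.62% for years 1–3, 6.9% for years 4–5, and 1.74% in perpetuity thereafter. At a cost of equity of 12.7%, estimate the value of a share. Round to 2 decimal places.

$183.05

Three-stage DDM. Project D₁…D_5; terminal Gordon value at t=5 with g = 0.0174; discount at r = 0.127.
D_1 = 12.5068
D_2 = 15.9611
D_3 = 20.3696
D_4 = 21.7751
D_5 = 23.2776
TV_5 = 23.6826/(0.127−0.0174) = 216.0821
P₀ = Σ Dₜ/(1+r)ᵗ + TV_5/(1+r)^5 = 183.0452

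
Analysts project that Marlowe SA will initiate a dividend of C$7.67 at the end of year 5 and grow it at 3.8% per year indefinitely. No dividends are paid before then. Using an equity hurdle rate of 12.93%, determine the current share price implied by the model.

C$51.65

Deferred-dividend DDM. At t=4 the remaining stream is a growing perpetuity with first payment D_5 = 7.67.
V_4 = D_5/(r−g) = 7.67/(0.1293−0.038) = 84.0088
P₀ = V_4/(1+r)^4 = 84.0088/(1+0.1293)^4 = 51.6520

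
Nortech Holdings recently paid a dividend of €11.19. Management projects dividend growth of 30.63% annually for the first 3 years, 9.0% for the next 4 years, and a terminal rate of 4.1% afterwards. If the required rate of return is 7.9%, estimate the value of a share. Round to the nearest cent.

Three-stage DDM. Project D₁…D_7; terminal Gordon value at t=7 with g = 0.041; discount at r = 0.079.
D_1 = 14.6175
D_2 = 19.0948
D_3 = 24.9436
D_4 = 27.1885
D_5 = 29.6355
D_6 = 32.3027
D_7 = 35.2099
TV_7 = 36.6535/(0.079−0.041) = 964.5661
P₀ = Σ Dₜ/(1+r)ᵗ + TV_7/(1+r)^7 = 697.7505

€697.75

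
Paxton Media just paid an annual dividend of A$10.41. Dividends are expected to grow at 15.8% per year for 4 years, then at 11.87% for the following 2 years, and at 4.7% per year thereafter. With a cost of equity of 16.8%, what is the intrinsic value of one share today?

Three-stage DDM. Project D₁…D_6; terminal Gordon value at t=6 with g = 0.047; discount at r = 0.168.
D_1 = 12.0548
D_2 = 13.9594
D_3 = 16.1650
D_4 = 18.7191
D_5 = 20.9411
D_6 = 23.4268
TV_6 = 24.5278/(0.168−0.047) = 202.7092
P₀ = Σ Dₜ/(1+r)ᵗ + TV_6/(1+r)^6 = 139.4560

A$139.46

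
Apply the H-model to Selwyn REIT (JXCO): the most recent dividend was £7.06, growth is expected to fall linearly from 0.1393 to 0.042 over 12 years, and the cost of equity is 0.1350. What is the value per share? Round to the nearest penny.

H-model: P₀ = D₀[(1+g_L) + H(g_S−g_L)]/(r−g_L), with H = 12/2 = 6.
P₀ = 7.06 × [(1+0.042) + 6×(0.1393−0.042)] / (0.135−0.042)
   = 7.06 × 1.6258 / 0.093 = 123.4209

£123.42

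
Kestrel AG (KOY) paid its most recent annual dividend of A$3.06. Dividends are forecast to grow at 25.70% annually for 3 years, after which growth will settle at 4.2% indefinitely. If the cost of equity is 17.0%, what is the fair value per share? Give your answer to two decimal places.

A$41.50

Two-stage DDM. Project D₁…D_3 at 0.257, terminal growth 0.042, discount at r = 0.17.
D_1 = 3.8464
D_2 = 4.8349
D_3 = 6.0775
Terminal value at t=3: TV = D_4/(r−g) = 6.3328/(0.17−0.042) = 49.4749
P₀ = 3.8464/(1+0.17)^1 + 4.8349/(1+0.17)^2 + 6.0775/(1+0.17)^3 + 49.4749/(1+0.17)^3 = 41.5048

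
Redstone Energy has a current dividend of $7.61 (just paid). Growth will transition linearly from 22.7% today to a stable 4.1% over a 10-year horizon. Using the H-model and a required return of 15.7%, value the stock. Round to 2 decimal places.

H-model: P₀ = D₀[(1+g_L) + H(g_S−g_L)]/(r−g_L), with H = 10/2 = 5.
P₀ = 7.61 × [(1+0.041) + 5×(0.227−0.041)] / (0.157−0.041)
   = 7.61 × 1.9710 / 0.116 = 129.3044

$129.30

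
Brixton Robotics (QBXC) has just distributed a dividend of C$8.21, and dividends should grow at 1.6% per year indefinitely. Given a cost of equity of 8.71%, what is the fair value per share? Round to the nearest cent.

Gordon growth model: P₀ = D₁/(r − g). D₁ = 8.21 × (1 + 0.016) = 8.3414.
P₀ = 8.3414 / (0.0871 − 0.016) = 8.3414 / 0.0711 = 117.3187

C$117.32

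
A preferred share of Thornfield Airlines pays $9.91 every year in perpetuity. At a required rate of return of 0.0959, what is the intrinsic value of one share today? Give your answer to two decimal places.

$103.34

Zero-growth DDM (perpetuity): P₀ = D/r = 9.91 / 0.0959 = 103.3368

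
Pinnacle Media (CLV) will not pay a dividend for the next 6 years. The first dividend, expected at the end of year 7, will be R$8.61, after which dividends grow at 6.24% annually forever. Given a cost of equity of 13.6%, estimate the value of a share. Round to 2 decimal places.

Deferred-dividend DDM. At t=6 the remaining stream is a growing perpetuity with first payment D_7 = 8.61.
V_6 = D_7/(r−g) = 8.61/(0.136−0.0624) = 116.9837
P₀ = V_6/(1+r)^6 = 116.9837/(1+0.136)^6 = 54.4321

R$54.43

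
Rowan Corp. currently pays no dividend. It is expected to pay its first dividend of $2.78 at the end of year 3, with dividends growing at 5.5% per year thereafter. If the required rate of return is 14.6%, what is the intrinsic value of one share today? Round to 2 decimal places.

Deferred-dividend DDM. At t=2 the remaining stream is a growing perpetuity with first payment D_3 = 2.78.
V_2 = D_3/(r−g) = 2.78/(0.146−0.055) = 30.5495
P₀ = V_2/(1+r)^2 = 30.5495/(1+0.146)^2 = 23.2613

$23.26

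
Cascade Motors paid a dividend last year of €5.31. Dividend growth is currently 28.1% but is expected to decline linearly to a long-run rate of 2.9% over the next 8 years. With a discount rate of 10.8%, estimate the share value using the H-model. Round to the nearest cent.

H-model: P₀ = D₀[(1+g_L) + H(g_S−g_L)]/(r−g_L), with H = 8/2 = 4.
P₀ = 5.31 × [(1+0.029) + 4×(0.281−0.029)] / (0.108−0.029)
   = 5.31 × 2.0370 / 0.079 = 136.9173

€136.92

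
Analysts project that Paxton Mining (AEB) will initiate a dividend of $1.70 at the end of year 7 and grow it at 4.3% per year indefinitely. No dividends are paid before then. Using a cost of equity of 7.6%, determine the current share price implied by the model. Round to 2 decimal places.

$33.19

Deferred-dividend DDM. At t=6 the remaining stream is a growing perpetuity with first payment D_7 = 1.70.
V_6 = D_7/(r−g) = 1.70/(0.076−0.043) = 51.5152
P₀ = V_6/(1+r)^6 = 51.5152/(1+0.076)^6 = 33.1941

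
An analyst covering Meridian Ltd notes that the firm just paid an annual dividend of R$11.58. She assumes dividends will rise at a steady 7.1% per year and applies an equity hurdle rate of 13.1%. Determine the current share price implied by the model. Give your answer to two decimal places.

R$206.70

Gordon growth model: P₀ = D₁/(r − g). D₁ = 11.58 × (1 + 0.071) = 12.4022.
P₀ = 12.4022 / (0.131 − 0.071) = 12.4022 / 0.06 = 206.7030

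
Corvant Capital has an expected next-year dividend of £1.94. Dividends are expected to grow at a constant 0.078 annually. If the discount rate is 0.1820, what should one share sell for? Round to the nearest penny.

£18.65

Gordon growth model: P₀ = D₁/(r − g), with D₁ = 1.94 given directly.
P₀ = 1.9400 / (0.182 − 0.078) = 1.9400 / 0.104 = 18.6538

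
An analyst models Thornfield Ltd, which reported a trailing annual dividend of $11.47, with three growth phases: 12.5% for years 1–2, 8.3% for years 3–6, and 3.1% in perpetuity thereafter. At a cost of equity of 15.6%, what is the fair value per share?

$128.06

Three-stage DDM. Project D₁…D_6; terminal Gordon value at t=6 with g = 0.031; discount at r = 0.156.
D_1 = 12.9038
D_2 = 14.5167
D_3 = 15.7216
D_4 = 17.0265
D_5 = 18.4397
D_6 = 19.9702
TV_6 = 20.5893/(0.156−0.031) = 164.7142
P₀ = Σ Dₜ/(1+r)ᵗ + TV_6/(1+r)^6 = 128.0590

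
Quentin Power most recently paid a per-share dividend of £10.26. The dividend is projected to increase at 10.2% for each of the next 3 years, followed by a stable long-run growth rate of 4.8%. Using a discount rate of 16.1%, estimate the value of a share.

Two-stage DDM. Project D₁…D_3 at 0.102, terminal growth 0.048, discount at r = 0.161.
D_1 = 11.3065
D_2 = 12.4598
D_3 = 13.7307
Terminal value at t=3: TV = D_4/(r−g) = 14.3898/(0.161−0.048) = 127.3430
P₀ = 11.3065/(1+0.161)^1 + 12.4598/(1+0.161)^2 + 13.7307/(1+0.161)^3 + 127.3430/(1+0.161)^3 = 109.1289

£109.13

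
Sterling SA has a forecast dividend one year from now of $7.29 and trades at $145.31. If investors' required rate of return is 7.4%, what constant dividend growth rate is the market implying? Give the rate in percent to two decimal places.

2.38%

From P₀ = D₁/(r − g), the implied growth is g = r − D₁/P₀.
g = 0.074 − 7.29/145.31 = 0.074 − 0.05017 = 0.02383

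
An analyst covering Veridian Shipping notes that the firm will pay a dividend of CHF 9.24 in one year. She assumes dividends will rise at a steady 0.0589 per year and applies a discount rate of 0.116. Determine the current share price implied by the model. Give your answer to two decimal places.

Gordon growth model: P₀ = D₁/(r − g), with D₁ = 9.24 given directly.
P₀ = 9.2400 / (0.116 − 0.0589) = 9.2400 / 0.0571 = 161.8214

CHF 161.82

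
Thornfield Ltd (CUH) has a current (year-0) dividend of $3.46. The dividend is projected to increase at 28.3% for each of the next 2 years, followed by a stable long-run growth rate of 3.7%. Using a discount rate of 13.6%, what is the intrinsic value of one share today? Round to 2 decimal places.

$54.55

Two-stage DDM. Project D₁…D_2 at 0.283, terminal growth 0.037, discount at r = 0.136.
D_1 = 4.4392
D_2 = 5.6955
Terminal value at t=2: TV = D_3/(r−g) = 5.9062/(0.136−0.037) = 59.6586
P₀ = 4.4392/(1+0.136)^1 + 5.6955/(1+0.136)^2 + 59.6586/(1+0.136)^2 = 54.5503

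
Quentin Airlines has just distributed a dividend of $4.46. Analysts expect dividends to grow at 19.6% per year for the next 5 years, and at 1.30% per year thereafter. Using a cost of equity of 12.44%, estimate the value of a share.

Two-stage DDM. Project D₁…D_5 at 0.196, terminal growth 0.013, discount at r = 0.1244.
D_1 = 5.3342
D_2 = 6.3797
D_3 = 7.6301
D_4 = 9.1256
D_5 = 10.9142
Terminal value at t=5: TV = D_6/(r−g) = 11.0561/(0.1244−0.013) = 99.2465
P₀ = 5.3342/(1+0.1244)^1 + 6.3797/(1+0.1244)^2 + 7.6301/(1+0.1244)^3 + 9.1256/(1+0.1244)^4 + 10.9142/(1+0.1244)^5 + 99.2465/(1+0.1244)^5 = 82.1613

$82.16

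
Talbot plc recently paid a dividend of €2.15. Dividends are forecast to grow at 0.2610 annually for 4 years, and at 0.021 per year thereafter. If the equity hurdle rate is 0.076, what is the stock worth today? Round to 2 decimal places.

€88.27

Two-stage DDM. Project D₁…D_4 at 0.261, terminal growth 0.021, discount at r = 0.076.
D_1 = 2.7111
D_2 = 3.4188
D_3 = 4.3111
D_4 = 5.4362
Terminal value at t=4: TV = D_5/(r−g) = 5.5504/(0.076−0.021) = 100.9164
P₀ = 2.7111/(1+0.076)^1 + 3.4188/(1+0.076)^2 + 4.3111/(1+0.076)^3 + 5.4362/(1+0.076)^4 + 100.9164/(1+0.076)^4 = 88.2744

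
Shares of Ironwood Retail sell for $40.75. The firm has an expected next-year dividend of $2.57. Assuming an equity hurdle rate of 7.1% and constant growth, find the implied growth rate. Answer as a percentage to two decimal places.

From P₀ = D₁/(r − g), the implied growth is g = r − D₁/P₀.
g = 0.071 − 2.57/40.75 = 0.071 − 0.06307 = 0.00793

0.79%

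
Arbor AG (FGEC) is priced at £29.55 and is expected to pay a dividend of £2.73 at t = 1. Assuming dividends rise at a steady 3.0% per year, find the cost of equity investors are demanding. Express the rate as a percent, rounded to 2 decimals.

Rearranging the constant-growth DDM: r = D₁/P₀ + g.
r = 2.7300 / 29.55 + 0.03 = 0.09239 + 0.03 = 0.12239

12.24%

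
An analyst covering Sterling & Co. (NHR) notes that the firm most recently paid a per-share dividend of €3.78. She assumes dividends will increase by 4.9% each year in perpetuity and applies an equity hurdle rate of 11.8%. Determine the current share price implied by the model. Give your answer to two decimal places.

€57.47

Gordon growth model: P₀ = D₁/(r − g). D₁ = 3.78 × (1 + 0.049) = 3.9652.
P₀ = 3.9652 / (0.118 − 0.049) = 3.9652 / 0.069 = 57.4670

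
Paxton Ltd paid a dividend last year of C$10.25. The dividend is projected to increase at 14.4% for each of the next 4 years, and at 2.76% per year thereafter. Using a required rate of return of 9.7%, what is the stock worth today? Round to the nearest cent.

C$225.08

Two-stage DDM. Project D₁…D_4 at 0.144, terminal growth 0.0276, discount at r = 0.097.
D_1 = 11.7260
D_2 = 13.4145
D_3 = 15.3462
D_4 = 17.5561
Terminal value at t=4: TV = D_5/(r−g) = 18.0406/(0.097−0.0276) = 259.9517
P₀ = 11.7260/(1+0.097)^1 + 13.4145/(1+0.097)^2 + 15.3462/(1+0.097)^3 + 17.5561/(1+0.097)^4 + 259.9517/(1+0.097)^4 = 225.0844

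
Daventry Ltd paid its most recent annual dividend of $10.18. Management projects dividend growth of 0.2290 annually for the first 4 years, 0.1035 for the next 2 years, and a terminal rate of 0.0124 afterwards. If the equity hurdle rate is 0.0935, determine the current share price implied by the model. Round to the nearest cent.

Three-stage DDM. Project D₁…D_6; terminal Gordon value at t=6 with g = 0.0124; discount at r = 0.0935.
D_1 = 12.5112
D_2 = 15.3763
D_3 = 18.8975
D_4 = 23.2250
D_5 = 25.6288
D_6 = 28.2813
TV_6 = 28.6320/(0.0935−0.0124) = 353.0460
P₀ = Σ Dₜ/(1+r)ᵗ + TV_6/(1+r)^6 = 294.4301

$294.43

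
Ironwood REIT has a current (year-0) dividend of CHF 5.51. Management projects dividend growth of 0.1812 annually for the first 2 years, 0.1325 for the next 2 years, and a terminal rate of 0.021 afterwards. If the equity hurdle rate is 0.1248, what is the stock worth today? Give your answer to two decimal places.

CHF 84.73

Three-stage DDM. Project D₁…D_4; terminal Gordon value at t=4 with g = 0.021; discount at r = 0.1248.
D_1 = 6.5084
D_2 = 7.6877
D_3 = 8.7064
D_4 = 9.8600
TV_4 = 10.0670/(0.1248−0.021) = 96.9847
P₀ = Σ Dₜ/(1+r)ᵗ + TV_4/(1+r)^4 = 84.7308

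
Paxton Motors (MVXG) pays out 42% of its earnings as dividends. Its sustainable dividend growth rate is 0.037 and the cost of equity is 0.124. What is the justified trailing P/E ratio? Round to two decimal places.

Justified trailing P/E = b(1+g)/(r−g) = 0.42×(1+0.037)/(0.124−0.037) = 5.0062

5.01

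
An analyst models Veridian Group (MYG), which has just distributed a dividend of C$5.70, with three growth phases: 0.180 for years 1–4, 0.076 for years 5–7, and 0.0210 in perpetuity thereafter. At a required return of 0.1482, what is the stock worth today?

Three-stage DDM. Project D₁…D_7; terminal Gordon value at t=7 with g = 0.021; discount at r = 0.1482.
D_1 = 6.7260
D_2 = 7.9367
D_3 = 9.3653
D_4 = 11.0510
D_5 = 11.8909
D_6 = 12.7946
D_7 = 13.7670
TV_7 = 14.0561/(0.1482−0.021) = 110.5041
P₀ = Σ Dₜ/(1+r)ᵗ + TV_7/(1+r)^7 = 83.1982

C$83.20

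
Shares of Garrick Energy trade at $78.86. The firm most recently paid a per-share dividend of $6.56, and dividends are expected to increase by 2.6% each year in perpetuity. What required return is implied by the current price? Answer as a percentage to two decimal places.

11.13%

Rearranging the constant-growth DDM: r = D₁/P₀ + g.
D₁ = 6.56 × (1 + 0.026) = 6.7306.
r = 6.7306 / 78.86 + 0.026 = 0.08535 + 0.026 = 0.11135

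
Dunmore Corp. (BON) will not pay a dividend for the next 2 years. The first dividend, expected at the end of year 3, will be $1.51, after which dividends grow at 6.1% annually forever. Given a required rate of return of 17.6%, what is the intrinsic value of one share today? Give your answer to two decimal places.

$9.49

Deferred-dividend DDM. At t=2 the remaining stream is a growing perpetuity with first payment D_3 = 1.51.
V_2 = D_3/(r−g) = 1.51/(0.176−0.061) = 13.1304
P₀ = V_2/(1+r)^2 = 13.1304/(1+0.176)^2 = 9.4943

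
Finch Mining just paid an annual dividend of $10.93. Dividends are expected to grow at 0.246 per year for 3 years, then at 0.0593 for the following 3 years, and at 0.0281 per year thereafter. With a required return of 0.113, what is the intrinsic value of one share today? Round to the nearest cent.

$243.08

Three-stage DDM. Project D₁…D_6; terminal Gordon value at t=6 with g = 0.0281; discount at r = 0.113.
D_1 = 13.6188
D_2 = 16.9690
D_3 = 21.1434
D_4 = 22.3972
D_5 = 23.7253
D_6 = 25.1322
TV_6 = 25.8385/(0.113−0.0281) = 304.3399
P₀ = Σ Dₜ/(1+r)ᵗ + TV_6/(1+r)^6 = 243.0755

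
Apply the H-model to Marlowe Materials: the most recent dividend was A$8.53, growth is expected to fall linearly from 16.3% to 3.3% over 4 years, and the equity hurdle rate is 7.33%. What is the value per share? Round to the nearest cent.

H-model: P₀ = D₀[(1+g_L) + H(g_S−g_L)]/(r−g_L), with H = 4/2 = 2.
P₀ = 8.53 × [(1+0.033) + 2×(0.163−0.033)] / (0.0733−0.033)
   = 8.53 × 1.2930 / 0.0403 = 273.6797

A$273.68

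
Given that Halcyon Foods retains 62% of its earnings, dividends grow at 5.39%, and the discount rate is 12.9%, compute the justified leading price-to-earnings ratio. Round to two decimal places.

5.06

Payout ratio b = 1 − 0.62 = 0.38.
Justified leading P/E = b/(r−g) = 0.38/(0.129−0.0539) = 5.0599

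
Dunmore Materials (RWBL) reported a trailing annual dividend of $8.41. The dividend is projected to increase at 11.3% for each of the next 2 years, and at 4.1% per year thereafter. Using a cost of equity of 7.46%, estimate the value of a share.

Two-stage DDM. Project D₁…D_2 at 0.113, terminal growth 0.041, discount at r = 0.0746.
D_1 = 9.3603
D_2 = 10.4180
Terminal value at t=2: TV = D_3/(r−g) = 10.8452/(0.0746−0.041) = 322.7734
P₀ = 9.3603/(1+0.0746)^1 + 10.4180/(1+0.0746)^2 + 322.7734/(1+0.0746)^2 = 297.2467

$297.25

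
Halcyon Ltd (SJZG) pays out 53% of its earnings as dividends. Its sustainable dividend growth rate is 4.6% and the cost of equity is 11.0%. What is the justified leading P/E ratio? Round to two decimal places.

Justified leading P/E = b/(r−g) = 0.53/(0.11−0.046) = 8.2812

8.28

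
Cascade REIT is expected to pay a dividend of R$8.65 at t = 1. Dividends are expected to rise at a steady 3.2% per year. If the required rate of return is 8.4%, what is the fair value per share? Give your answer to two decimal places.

Gordon growth model: P₀ = D₁/(r − g), with D₁ = 8.65 given directly.
P₀ = 8.6500 / (0.084 − 0.032) = 8.6500 / 0.052 = 166.3462

R$166.35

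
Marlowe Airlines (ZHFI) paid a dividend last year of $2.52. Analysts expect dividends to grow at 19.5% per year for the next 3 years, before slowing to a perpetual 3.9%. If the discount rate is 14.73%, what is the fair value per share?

$35.52

Two-stage DDM. Project D₁…D_3 at 0.195, terminal growth 0.039, discount at r = 0.1473.
D_1 = 3.0114
D_2 = 3.5986
D_3 = 4.3004
Terminal value at t=3: TV = D_4/(r−g) = 4.4681/(0.1473−0.039) = 41.2564
P₀ = 3.0114/(1+0.1473)^1 + 3.5986/(1+0.1473)^2 + 4.3004/(1+0.1473)^3 + 41.2564/(1+0.1473)^3 = 35.5250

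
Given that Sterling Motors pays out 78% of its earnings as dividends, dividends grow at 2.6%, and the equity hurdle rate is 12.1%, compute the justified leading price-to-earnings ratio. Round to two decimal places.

Justified leading P/E = b/(r−g) = 0.78/(0.121−0.026) = 8.2105

8.21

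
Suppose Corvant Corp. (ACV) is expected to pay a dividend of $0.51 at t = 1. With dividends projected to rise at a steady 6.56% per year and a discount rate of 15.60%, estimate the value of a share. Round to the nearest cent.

$5.64

Gordon growth model: P₀ = D₁/(r − g), with D₁ = 0.51 given directly.
P₀ = 0.5100 / (0.156 − 0.0656) = 0.5100 / 0.0904 = 5.6416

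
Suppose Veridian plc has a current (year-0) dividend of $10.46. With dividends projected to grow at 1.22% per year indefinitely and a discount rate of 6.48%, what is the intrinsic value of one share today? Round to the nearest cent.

Gordon growth model: P₀ = D₁/(r − g). D₁ = 10.46 × (1 + 0.0122) = 10.5876.
P₀ = 10.5876 / (0.0648 − 0.0122) = 10.5876 / 0.0526 = 201.2854

$201.29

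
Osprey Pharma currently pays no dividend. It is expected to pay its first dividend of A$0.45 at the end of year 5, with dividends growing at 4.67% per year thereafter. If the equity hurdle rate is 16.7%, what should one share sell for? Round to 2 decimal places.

Deferred-dividend DDM. At t=4 the remaining stream is a growing perpetuity with first payment D_5 = 0.45.
V_4 = D_5/(r−g) = 0.45/(0.167−0.0467) = 3.7406
P₀ = V_4/(1+r)^4 = 3.7406/(1+0.167)^4 = 2.0168

A$2.02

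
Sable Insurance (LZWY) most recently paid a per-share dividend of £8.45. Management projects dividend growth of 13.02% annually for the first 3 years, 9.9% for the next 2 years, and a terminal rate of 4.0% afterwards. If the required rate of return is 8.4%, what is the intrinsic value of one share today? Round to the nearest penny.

Three-stage DDM. Project D₁…D_5; terminal Gordon value at t=5 with g = 0.04; discount at r = 0.084.
D_1 = 9.5502
D_2 = 10.7936
D_3 = 12.1990
D_4 = 13.4067
D_5 = 14.7339
TV_5 = 15.3233/(0.084−0.04) = 348.2560
P₀ = Σ Dₜ/(1+r)ᵗ + TV_5/(1+r)^5 = 279.8029

£279.80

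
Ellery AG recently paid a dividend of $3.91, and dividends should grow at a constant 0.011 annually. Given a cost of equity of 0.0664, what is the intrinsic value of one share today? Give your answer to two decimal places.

$71.35

Gordon growth model: P₀ = D₁/(r − g). D₁ = 3.91 × (1 + 0.011) = 3.9530.
P₀ = 3.9530 / (0.0664 − 0.011) = 3.9530 / 0.0554 = 71.3540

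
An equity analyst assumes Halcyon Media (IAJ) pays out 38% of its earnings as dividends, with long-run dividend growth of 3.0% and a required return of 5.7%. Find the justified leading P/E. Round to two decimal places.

14.07

Justified leading P/E = b/(r−g) = 0.38/(0.057−0.03) = 14.0741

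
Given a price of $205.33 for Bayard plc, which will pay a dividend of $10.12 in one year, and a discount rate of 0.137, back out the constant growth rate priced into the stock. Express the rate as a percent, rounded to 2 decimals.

8.77%

From P₀ = D₁/(r − g), the implied growth is g = r − D₁/P₀.
g = 0.137 − 10.12/205.33 = 0.137 − 0.04929 = 0.08771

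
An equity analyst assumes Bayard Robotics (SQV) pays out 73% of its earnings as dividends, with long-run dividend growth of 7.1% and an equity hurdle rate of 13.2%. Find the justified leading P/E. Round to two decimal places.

Justified leading P/E = b/(r−g) = 0.73/(0.132−0.071) = 11.9672

11.97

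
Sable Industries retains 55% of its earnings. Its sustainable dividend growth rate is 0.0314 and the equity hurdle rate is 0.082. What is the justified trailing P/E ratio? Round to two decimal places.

9.17

Payout ratio b = 1 − 0.55 = 0.45.
Justified trailing P/E = b(1+g)/(r−g) = 0.45×(1+0.0314)/(0.082−0.0314) = 9.1725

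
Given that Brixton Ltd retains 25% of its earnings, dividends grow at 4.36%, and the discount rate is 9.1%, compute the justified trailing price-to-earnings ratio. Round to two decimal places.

Payout ratio b = 1 − 0.25 = 0.75.
Justified trailing P/E = b(1+g)/(r−g) = 0.75×(1+0.0436)/(0.091−0.0436) = 16.5127

16.51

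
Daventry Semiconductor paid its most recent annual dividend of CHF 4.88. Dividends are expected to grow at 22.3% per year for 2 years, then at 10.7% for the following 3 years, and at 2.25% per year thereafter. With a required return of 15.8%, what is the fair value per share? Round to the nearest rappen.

Three-stage DDM. Project D₁…D_5; terminal Gordon value at t=5 with g = 0.0225; discount at r = 0.158.
D_1 = 5.9682
D_2 = 7.2992
D_3 = 8.0802
D_4 = 8.9447
D_5 = 9.9018
TV_5 = 10.1246/(0.158−0.0225) = 74.7205
P₀ = Σ Dₜ/(1+r)ᵗ + TV_5/(1+r)^5 = 61.4139

CHF 61.41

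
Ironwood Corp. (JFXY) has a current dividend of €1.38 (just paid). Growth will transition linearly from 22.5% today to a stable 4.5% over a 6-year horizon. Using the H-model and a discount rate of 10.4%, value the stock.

€37.07

H-model: P₀ = D₀[(1+g_L) + H(g_S−g_L)]/(r−g_L), with H = 6/2 = 3.
P₀ = 1.38 × [(1+0.045) + 3×(0.225−0.045)] / (0.104−0.045)
   = 1.38 × 1.5850 / 0.059 = 37.0729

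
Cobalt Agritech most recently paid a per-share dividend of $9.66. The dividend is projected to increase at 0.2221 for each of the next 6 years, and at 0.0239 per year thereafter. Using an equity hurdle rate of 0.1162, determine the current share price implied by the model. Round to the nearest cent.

$265.15

Two-stage DDM. Project D₁…D_6 at 0.2221, terminal growth 0.0239, discount at r = 0.1162.
D_1 = 11.8055
D_2 = 14.4275
D_3 = 17.6318
D_4 = 21.5479
D_5 = 26.3336
D_6 = 32.1823
Terminal value at t=6: TV = D_7/(r−g) = 32.9515/(0.1162−0.0239) = 357.0043
P₀ = 11.8055/(1+0.1162)^1 + 14.4275/(1+0.1162)^2 + 17.6318/(1+0.1162)^3 + 21.5479/(1+0.1162)^4 + 26.3336/(1+0.1162)^5 + 32.1823/(1+0.1162)^6 + 357.0043/(1+0.1162)^6 = 265.1511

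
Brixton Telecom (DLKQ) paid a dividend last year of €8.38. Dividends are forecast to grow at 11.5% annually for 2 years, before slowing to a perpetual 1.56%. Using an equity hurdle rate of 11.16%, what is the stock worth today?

€106.03

Two-stage DDM. Project D₁…D_2 at 0.115, terminal growth 0.0156, discount at r = 0.1116.
D_1 = 9.3437
D_2 = 10.4182
Terminal value at t=2: TV = D_3/(r−g) = 10.5807/(0.1116−0.0156) = 110.2161
P₀ = 9.3437/(1+0.1116)^1 + 10.4182/(1+0.1116)^2 + 110.2161/(1+0.1116)^2 = 106.0335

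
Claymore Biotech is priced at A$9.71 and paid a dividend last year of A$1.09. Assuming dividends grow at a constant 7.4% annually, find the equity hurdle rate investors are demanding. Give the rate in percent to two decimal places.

Rearranging the constant-growth DDM: r = D₁/P₀ + g.
D₁ = 1.09 × (1 + 0.074) = 1.1707.
r = 1.1707 / 9.71 + 0.074 = 0.12056 + 0.074 = 0.19456

19.46%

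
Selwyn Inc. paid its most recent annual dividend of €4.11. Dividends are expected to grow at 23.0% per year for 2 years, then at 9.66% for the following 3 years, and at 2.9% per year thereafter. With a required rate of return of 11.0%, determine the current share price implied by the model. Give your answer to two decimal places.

Three-stage DDM. Project D₁…D_5; terminal Gordon value at t=5 with g = 0.029; discount at r = 0.11.
D_1 = 5.0553
D_2 = 6.2180
D_3 = 6.8187
D_4 = 7.4774
D_5 = 8.1997
TV_5 = 8.4375/(0.11−0.029) = 104.1663
P₀ = Σ Dₜ/(1+r)ᵗ + TV_5/(1+r)^5 = 86.1961

€86.20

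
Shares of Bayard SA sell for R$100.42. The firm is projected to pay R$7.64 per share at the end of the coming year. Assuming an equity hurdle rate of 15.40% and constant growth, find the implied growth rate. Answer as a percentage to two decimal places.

7.79%

From P₀ = D₁/(r − g), the implied growth is g = r − D₁/P₀.
g = 0.154 − 7.64/100.42 = 0.154 − 0.07608 = 0.07792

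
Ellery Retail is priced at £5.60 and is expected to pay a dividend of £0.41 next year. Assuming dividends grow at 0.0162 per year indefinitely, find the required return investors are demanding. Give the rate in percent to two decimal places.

8.94%

Rearranging the constant-growth DDM: r = D₁/P₀ + g.
r = 0.4100 / 5.60 + 0.0162 = 0.07321 + 0.0162 = 0.08941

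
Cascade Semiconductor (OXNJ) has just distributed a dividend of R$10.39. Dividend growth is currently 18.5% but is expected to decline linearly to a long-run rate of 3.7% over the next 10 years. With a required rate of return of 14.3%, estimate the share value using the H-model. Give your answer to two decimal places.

R$174.18

H-model: P₀ = D₀[(1+g_L) + H(g_S−g_L)]/(r−g_L), with H = 10/2 = 5.
P₀ = 10.39 × [(1+0.037) + 5×(0.185−0.037)] / (0.143−0.037)
   = 10.39 × 1.7770 / 0.106 = 174.1795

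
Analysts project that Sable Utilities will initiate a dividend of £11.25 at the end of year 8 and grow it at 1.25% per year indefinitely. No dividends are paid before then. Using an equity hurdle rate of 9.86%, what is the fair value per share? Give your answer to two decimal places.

£67.65

Deferred-dividend DDM. At t=7 the remaining stream is a growing perpetuity with first payment D_8 = 11.25.
V_7 = D_8/(r−g) = 11.25/(0.0986−0.0125) = 130.6620
P₀ = V_7/(1+r)^7 = 130.6620/(1+0.0986)^7 = 67.6507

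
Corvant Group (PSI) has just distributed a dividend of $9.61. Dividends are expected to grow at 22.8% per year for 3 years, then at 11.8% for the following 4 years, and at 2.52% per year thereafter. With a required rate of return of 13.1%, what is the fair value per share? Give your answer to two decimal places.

$195.68

Three-stage DDM. Project D₁…D_7; terminal Gordon value at t=7 with g = 0.0252; discount at r = 0.131.
D_1 = 11.8011
D_2 = 14.4917
D_3 = 17.7958
D_4 = 19.8957
D_5 = 22.2434
D_6 = 24.8682
D_7 = 27.8026
TV_7 = 28.5032/(0.131−0.0252) = 269.4068
P₀ = Σ Dₜ/(1+r)ᵗ + TV_7/(1+r)^7 = 195.6766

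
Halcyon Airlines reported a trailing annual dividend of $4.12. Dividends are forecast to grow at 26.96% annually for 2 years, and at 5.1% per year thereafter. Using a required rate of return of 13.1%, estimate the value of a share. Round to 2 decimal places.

$78.02

Two-stage DDM. Project D₁…D_2 at 0.2696, terminal growth 0.051, discount at r = 0.131.
D_1 = 5.2308
D_2 = 6.6410
Terminal value at t=2: TV = D_3/(r−g) = 6.9797/(0.131−0.051) = 87.2456
P₀ = 5.2308/(1+0.131)^1 + 6.6410/(1+0.131)^2 + 87.2456/(1+0.131)^2 = 78.0219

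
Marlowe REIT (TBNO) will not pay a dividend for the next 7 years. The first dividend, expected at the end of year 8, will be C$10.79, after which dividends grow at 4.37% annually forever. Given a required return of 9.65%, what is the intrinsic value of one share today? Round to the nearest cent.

C$107.23

Deferred-dividend DDM. At t=7 the remaining stream is a growing perpetuity with first payment D_8 = 10.79.
V_7 = D_8/(r−g) = 10.79/(0.0965−0.0437) = 204.3561
P₀ = V_7/(1+r)^7 = 204.3561/(1+0.0965)^7 = 107.2327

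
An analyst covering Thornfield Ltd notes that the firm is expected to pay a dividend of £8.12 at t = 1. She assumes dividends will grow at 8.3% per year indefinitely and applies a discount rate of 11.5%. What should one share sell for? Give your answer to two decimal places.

Gordon growth model: P₀ = D₁/(r − g), with D₁ = 8.12 given directly.
P₀ = 8.1200 / (0.115 − 0.083) = 8.1200 / 0.032 = 253.7500

£253.75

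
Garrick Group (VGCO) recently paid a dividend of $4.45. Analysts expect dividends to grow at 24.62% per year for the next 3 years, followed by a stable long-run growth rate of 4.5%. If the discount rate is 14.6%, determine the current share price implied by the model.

Two-stage DDM. Project D₁…D_3 at 0.2462, terminal growth 0.045, discount at r = 0.146.
D_1 = 5.5456
D_2 = 6.9109
D_3 = 8.6124
Terminal value at t=3: TV = D_4/(r−g) = 8.9999/(0.146−0.045) = 89.1083
P₀ = 5.5456/(1+0.146)^1 + 6.9109/(1+0.146)^2 + 8.6124/(1+0.146)^3 + 89.1083/(1+0.146)^3 = 75.0294

$75.03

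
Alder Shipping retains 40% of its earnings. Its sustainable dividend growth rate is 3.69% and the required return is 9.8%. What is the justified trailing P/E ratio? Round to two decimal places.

10.18

Payout ratio b = 1 − 0.40 = 0.60.
Justified trailing P/E = b(1+g)/(r−g) = 0.60×(1+0.0369)/(0.098−0.0369) = 10.1823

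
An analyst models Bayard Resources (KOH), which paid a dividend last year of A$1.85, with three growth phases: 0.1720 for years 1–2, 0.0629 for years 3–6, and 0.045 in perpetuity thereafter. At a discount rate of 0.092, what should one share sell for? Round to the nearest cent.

Three-stage DDM. Project D₁…D_6; terminal Gordon value at t=6 with g = 0.045; discount at r = 0.092.
D_1 = 2.1682
D_2 = 2.5411
D_3 = 2.7010
D_4 = 2.8709
D_5 = 3.0514
D_6 = 3.2434
TV_6 = 3.3893/(0.092−0.045) = 72.1132
P₀ = Σ Dₜ/(1+r)ᵗ + TV_6/(1+r)^6 = 54.6160

A$54.62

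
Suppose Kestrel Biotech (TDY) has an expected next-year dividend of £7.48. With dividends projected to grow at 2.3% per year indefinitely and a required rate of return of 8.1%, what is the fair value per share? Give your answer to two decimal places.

£128.97

Gordon growth model: P₀ = D₁/(r − g), with D₁ = 7.48 given directly.
P₀ = 7.4800 / (0.081 − 0.023) = 7.4800 / 0.058 = 128.9655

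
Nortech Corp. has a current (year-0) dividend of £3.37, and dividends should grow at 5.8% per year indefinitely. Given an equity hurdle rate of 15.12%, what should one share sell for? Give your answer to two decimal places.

£38.26

Gordon growth model: P₀ = D₁/(r − g). D₁ = 3.37 × (1 + 0.058) = 3.5655.
P₀ = 3.5655 / (0.1512 − 0.058) = 3.5655 / 0.0932 = 38.2560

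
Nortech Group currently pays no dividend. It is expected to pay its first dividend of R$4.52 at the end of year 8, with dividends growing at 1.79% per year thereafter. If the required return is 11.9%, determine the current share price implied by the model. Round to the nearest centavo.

Deferred-dividend DDM. At t=7 the remaining stream is a growing perpetuity with first payment D_8 = 4.52.
V_7 = D_8/(r−g) = 4.52/(0.119−0.0179) = 44.7082
P₀ = V_7/(1+r)^7 = 44.7082/(1+0.119)^7 = 20.3506

R$20.35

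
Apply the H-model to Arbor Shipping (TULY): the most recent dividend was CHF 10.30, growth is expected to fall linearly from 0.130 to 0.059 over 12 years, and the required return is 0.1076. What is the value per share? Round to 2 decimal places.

H-model: P₀ = D₀[(1+g_L) + H(g_S−g_L)]/(r−g_L), with H = 12/2 = 6.
P₀ = 10.30 × [(1+0.059) + 6×(0.13−0.059)] / (0.1076−0.059)
   = 10.30 × 1.4850 / 0.0486 = 314.7222

CHF 314.72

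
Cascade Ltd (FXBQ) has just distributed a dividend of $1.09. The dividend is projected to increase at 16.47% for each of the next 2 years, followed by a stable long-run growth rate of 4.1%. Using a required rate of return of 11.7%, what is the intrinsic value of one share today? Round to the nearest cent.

$18.55

Two-stage DDM. Project D₁…D_2 at 0.1647, terminal growth 0.041, discount at r = 0.117.
D_1 = 1.2695
D_2 = 1.4786
Terminal value at t=2: TV = D_3/(r−g) = 1.5392/(0.117−0.041) = 20.2531
P₀ = 1.2695/(1+0.117)^1 + 1.4786/(1+0.117)^2 + 20.2531/(1+0.117)^2 = 18.5541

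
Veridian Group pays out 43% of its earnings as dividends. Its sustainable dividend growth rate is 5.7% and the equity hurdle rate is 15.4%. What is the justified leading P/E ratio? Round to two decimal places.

Justified leading P/E = b/(r−g) = 0.43/(0.154−0.057) = 4.4330

4.43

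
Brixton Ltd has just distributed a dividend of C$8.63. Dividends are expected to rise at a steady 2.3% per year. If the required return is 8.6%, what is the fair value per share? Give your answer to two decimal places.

C$140.13

Gordon growth model: P₀ = D₁/(r − g). D₁ = 8.63 × (1 + 0.023) = 8.8285.
P₀ = 8.8285 / (0.086 − 0.023) = 8.8285 / 0.063 = 140.1348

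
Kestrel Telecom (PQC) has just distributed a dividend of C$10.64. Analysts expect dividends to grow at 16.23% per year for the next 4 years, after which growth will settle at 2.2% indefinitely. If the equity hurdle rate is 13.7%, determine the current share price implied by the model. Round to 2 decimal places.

Two-stage DDM. Project D₁…D_4 at 0.1623, terminal growth 0.022, discount at r = 0.137.
D_1 = 12.3669
D_2 = 14.3740
D_3 = 16.7069
D_4 = 19.4185
Terminal value at t=4: TV = D_5/(r−g) = 19.8457/(0.137−0.022) = 172.5709
P₀ = 12.3669/(1+0.137)^1 + 14.3740/(1+0.137)^2 + 16.7069/(1+0.137)^3 + 19.4185/(1+0.137)^4 + 172.5709/(1+0.137)^4 = 148.2393

C$148.24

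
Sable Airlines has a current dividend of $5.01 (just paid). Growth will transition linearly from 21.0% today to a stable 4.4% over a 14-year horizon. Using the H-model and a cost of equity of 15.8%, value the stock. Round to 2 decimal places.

$96.95

H-model: P₀ = D₀[(1+g_L) + H(g_S−g_L)]/(r−g_L), with H = 14/2 = 7.
P₀ = 5.01 × [(1+0.044) + 7×(0.21−0.044)] / (0.158−0.044)
   = 5.01 × 2.2060 / 0.114 = 96.9479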